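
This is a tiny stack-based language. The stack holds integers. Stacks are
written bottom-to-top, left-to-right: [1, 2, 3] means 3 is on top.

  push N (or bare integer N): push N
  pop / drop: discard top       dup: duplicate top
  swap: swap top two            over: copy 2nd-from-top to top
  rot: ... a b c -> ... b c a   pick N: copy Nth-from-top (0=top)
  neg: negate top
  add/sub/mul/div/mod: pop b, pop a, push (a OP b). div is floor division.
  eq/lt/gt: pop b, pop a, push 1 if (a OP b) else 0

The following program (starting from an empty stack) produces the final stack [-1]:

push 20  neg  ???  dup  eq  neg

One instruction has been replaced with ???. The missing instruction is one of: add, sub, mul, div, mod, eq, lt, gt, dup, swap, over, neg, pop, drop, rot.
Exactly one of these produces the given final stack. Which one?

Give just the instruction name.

Stack before ???: [-20]
Stack after ???:  [20]
The instruction that transforms [-20] -> [20] is: neg

Answer: neg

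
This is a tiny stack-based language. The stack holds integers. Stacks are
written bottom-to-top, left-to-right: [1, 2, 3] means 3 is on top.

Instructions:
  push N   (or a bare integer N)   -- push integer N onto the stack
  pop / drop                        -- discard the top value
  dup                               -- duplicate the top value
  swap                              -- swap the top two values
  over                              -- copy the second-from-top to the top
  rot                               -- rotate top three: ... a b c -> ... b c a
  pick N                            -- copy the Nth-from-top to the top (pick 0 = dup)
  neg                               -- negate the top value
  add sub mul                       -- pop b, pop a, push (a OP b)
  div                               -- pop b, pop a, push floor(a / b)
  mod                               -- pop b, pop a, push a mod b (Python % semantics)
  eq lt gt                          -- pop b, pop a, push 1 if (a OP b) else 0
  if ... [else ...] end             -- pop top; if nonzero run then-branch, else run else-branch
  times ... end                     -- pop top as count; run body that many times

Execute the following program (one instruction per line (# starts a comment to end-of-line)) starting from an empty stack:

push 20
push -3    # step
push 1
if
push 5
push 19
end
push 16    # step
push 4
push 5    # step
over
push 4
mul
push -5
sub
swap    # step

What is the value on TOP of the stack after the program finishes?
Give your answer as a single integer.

Answer: 5

Derivation:
After 'push 20': [20]
After 'push -3': [20, -3]
After 'push 1': [20, -3, 1]
After 'if': [20, -3]
After 'push 5': [20, -3, 5]
After 'push 19': [20, -3, 5, 19]
After 'push 16': [20, -3, 5, 19, 16]
After 'push 4': [20, -3, 5, 19, 16, 4]
After 'push 5': [20, -3, 5, 19, 16, 4, 5]
After 'over': [20, -3, 5, 19, 16, 4, 5, 4]
After 'push 4': [20, -3, 5, 19, 16, 4, 5, 4, 4]
After 'mul': [20, -3, 5, 19, 16, 4, 5, 16]
After 'push -5': [20, -3, 5, 19, 16, 4, 5, 16, -5]
After 'sub': [20, -3, 5, 19, 16, 4, 5, 21]
After 'swap': [20, -3, 5, 19, 16, 4, 21, 5]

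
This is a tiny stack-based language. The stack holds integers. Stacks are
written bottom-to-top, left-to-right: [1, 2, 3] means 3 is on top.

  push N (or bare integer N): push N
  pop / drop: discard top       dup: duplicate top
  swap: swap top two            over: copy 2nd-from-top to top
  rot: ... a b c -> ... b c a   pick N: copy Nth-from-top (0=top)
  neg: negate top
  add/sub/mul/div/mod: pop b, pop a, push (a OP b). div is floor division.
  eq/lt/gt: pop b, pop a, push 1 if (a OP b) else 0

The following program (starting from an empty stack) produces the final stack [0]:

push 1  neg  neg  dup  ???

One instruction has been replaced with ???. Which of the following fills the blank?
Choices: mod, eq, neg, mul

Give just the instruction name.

Stack before ???: [1, 1]
Stack after ???:  [0]
Checking each choice:
  mod: MATCH
  eq: produces [1]
  neg: produces [1, -1]
  mul: produces [1]


Answer: mod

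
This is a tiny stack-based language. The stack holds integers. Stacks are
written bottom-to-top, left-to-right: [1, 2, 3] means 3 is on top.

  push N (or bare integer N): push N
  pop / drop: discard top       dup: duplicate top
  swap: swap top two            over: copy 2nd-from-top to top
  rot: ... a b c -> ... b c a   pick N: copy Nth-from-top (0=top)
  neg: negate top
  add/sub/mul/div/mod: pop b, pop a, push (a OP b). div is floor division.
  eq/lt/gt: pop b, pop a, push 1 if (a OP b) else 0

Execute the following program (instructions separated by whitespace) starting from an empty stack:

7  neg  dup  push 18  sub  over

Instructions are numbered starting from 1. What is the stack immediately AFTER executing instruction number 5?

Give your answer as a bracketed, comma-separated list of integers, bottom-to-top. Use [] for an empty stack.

Step 1 ('7'): [7]
Step 2 ('neg'): [-7]
Step 3 ('dup'): [-7, -7]
Step 4 ('push 18'): [-7, -7, 18]
Step 5 ('sub'): [-7, -25]

Answer: [-7, -25]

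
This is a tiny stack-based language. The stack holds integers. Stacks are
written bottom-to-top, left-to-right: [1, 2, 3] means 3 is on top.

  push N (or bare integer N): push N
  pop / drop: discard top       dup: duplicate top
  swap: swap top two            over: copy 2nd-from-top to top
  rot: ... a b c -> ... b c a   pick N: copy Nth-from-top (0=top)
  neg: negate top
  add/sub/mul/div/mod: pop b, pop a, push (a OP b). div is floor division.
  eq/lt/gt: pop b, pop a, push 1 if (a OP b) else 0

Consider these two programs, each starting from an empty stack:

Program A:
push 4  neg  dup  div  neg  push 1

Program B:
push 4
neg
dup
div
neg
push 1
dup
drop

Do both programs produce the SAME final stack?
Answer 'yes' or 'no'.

Program A trace:
  After 'push 4': [4]
  After 'neg': [-4]
  After 'dup': [-4, -4]
  After 'div': [1]
  After 'neg': [-1]
  After 'push 1': [-1, 1]
Program A final stack: [-1, 1]

Program B trace:
  After 'push 4': [4]
  After 'neg': [-4]
  After 'dup': [-4, -4]
  After 'div': [1]
  After 'neg': [-1]
  After 'push 1': [-1, 1]
  After 'dup': [-1, 1, 1]
  After 'drop': [-1, 1]
Program B final stack: [-1, 1]
Same: yes

Answer: yes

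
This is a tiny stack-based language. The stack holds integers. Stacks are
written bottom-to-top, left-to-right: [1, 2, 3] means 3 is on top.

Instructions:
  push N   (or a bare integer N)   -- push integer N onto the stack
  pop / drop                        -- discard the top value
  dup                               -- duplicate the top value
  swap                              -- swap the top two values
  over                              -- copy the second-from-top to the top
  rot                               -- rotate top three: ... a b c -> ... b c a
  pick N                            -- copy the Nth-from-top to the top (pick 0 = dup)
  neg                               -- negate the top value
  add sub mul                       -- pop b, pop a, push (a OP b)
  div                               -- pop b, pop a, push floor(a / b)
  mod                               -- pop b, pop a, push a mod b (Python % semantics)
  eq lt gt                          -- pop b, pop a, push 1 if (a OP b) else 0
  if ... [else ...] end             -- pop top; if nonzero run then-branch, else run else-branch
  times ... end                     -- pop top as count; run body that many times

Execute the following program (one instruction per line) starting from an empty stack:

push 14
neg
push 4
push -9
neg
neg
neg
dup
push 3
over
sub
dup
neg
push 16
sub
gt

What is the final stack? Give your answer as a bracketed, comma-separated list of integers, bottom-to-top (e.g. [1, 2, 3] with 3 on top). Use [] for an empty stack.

Answer: [-14, 4, 9, 9, 1]

Derivation:
After 'push 14': [14]
After 'neg': [-14]
After 'push 4': [-14, 4]
After 'push -9': [-14, 4, -9]
After 'neg': [-14, 4, 9]
After 'neg': [-14, 4, -9]
After 'neg': [-14, 4, 9]
After 'dup': [-14, 4, 9, 9]
After 'push 3': [-14, 4, 9, 9, 3]
After 'over': [-14, 4, 9, 9, 3, 9]
After 'sub': [-14, 4, 9, 9, -6]
After 'dup': [-14, 4, 9, 9, -6, -6]
After 'neg': [-14, 4, 9, 9, -6, 6]
After 'push 16': [-14, 4, 9, 9, -6, 6, 16]
After 'sub': [-14, 4, 9, 9, -6, -10]
After 'gt': [-14, 4, 9, 9, 1]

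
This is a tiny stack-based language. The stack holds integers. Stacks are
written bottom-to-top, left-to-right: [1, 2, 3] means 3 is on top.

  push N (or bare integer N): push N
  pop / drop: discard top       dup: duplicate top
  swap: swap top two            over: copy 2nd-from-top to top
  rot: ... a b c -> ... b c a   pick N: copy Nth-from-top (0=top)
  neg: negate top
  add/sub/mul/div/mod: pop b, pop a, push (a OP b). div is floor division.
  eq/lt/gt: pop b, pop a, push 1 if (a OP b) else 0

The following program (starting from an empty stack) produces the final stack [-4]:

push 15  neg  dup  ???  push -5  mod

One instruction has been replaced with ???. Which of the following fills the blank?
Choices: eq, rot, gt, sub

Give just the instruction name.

Stack before ???: [-15, -15]
Stack after ???:  [1]
Checking each choice:
  eq: MATCH
  rot: stack underflow (need 3, have 2)
  gt: produces [0]
  sub: produces [0]


Answer: eq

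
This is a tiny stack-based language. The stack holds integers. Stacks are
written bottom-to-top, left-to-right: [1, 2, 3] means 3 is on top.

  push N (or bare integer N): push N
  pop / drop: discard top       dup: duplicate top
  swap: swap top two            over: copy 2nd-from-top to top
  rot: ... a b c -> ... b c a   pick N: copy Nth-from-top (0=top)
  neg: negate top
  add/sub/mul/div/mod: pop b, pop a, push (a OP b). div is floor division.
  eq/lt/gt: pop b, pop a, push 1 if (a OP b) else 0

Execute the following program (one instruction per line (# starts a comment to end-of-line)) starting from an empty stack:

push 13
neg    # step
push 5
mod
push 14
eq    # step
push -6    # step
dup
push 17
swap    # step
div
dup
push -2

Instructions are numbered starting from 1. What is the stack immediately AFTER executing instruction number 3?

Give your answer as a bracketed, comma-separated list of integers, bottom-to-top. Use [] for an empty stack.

Answer: [-13, 5]

Derivation:
Step 1 ('push 13'): [13]
Step 2 ('neg'): [-13]
Step 3 ('push 5'): [-13, 5]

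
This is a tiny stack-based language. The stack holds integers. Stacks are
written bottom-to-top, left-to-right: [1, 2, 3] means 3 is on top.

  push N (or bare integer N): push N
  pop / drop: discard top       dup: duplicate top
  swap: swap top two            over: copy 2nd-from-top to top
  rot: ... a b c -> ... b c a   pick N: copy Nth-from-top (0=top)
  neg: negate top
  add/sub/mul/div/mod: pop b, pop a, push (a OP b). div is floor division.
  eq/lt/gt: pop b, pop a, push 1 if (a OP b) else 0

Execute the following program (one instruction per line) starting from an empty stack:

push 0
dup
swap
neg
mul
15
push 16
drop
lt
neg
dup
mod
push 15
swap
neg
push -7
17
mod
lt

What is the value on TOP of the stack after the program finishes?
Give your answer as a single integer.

After 'push 0': [0]
After 'dup': [0, 0]
After 'swap': [0, 0]
After 'neg': [0, 0]
After 'mul': [0]
After 'push 15': [0, 15]
After 'push 16': [0, 15, 16]
After 'drop': [0, 15]
After 'lt': [1]
After 'neg': [-1]
After 'dup': [-1, -1]
After 'mod': [0]
After 'push 15': [0, 15]
After 'swap': [15, 0]
After 'neg': [15, 0]
After 'push -7': [15, 0, -7]
After 'push 17': [15, 0, -7, 17]
After 'mod': [15, 0, 10]
After 'lt': [15, 1]

Answer: 1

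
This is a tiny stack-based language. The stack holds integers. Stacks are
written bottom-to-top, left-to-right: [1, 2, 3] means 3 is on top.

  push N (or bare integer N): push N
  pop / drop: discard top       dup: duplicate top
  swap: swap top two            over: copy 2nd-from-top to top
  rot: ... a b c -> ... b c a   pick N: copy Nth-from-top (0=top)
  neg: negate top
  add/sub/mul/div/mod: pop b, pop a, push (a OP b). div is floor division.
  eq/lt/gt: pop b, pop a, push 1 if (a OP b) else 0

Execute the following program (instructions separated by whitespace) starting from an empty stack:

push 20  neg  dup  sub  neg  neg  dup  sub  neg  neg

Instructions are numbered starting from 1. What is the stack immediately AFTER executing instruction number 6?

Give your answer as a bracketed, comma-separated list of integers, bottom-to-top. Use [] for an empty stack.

Step 1 ('push 20'): [20]
Step 2 ('neg'): [-20]
Step 3 ('dup'): [-20, -20]
Step 4 ('sub'): [0]
Step 5 ('neg'): [0]
Step 6 ('neg'): [0]

Answer: [0]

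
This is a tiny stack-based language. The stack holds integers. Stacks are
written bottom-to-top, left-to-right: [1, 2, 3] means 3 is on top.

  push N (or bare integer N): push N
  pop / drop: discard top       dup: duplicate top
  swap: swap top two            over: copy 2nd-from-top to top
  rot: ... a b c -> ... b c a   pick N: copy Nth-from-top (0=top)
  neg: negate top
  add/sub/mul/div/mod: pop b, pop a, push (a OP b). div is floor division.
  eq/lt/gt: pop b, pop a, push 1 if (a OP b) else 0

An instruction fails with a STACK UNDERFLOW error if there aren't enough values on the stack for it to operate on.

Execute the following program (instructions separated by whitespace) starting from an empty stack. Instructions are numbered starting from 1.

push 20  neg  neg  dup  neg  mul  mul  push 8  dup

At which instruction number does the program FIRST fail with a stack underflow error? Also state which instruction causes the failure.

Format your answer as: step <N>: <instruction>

Answer: step 7: mul

Derivation:
Step 1 ('push 20'): stack = [20], depth = 1
Step 2 ('neg'): stack = [-20], depth = 1
Step 3 ('neg'): stack = [20], depth = 1
Step 4 ('dup'): stack = [20, 20], depth = 2
Step 5 ('neg'): stack = [20, -20], depth = 2
Step 6 ('mul'): stack = [-400], depth = 1
Step 7 ('mul'): needs 2 value(s) but depth is 1 — STACK UNDERFLOW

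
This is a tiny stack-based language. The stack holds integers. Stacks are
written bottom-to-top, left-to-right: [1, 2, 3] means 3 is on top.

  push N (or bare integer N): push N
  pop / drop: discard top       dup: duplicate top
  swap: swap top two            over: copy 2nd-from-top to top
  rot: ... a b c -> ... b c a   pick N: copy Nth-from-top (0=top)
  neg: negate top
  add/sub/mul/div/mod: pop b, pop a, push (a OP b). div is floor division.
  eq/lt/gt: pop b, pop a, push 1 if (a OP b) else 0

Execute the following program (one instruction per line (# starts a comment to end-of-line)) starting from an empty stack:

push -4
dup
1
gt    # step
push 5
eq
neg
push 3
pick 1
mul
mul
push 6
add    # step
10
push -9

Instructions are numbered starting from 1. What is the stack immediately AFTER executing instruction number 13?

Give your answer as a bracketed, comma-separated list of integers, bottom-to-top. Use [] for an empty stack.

Step 1 ('push -4'): [-4]
Step 2 ('dup'): [-4, -4]
Step 3 ('1'): [-4, -4, 1]
Step 4 ('gt'): [-4, 0]
Step 5 ('push 5'): [-4, 0, 5]
Step 6 ('eq'): [-4, 0]
Step 7 ('neg'): [-4, 0]
Step 8 ('push 3'): [-4, 0, 3]
Step 9 ('pick 1'): [-4, 0, 3, 0]
Step 10 ('mul'): [-4, 0, 0]
Step 11 ('mul'): [-4, 0]
Step 12 ('push 6'): [-4, 0, 6]
Step 13 ('add'): [-4, 6]

Answer: [-4, 6]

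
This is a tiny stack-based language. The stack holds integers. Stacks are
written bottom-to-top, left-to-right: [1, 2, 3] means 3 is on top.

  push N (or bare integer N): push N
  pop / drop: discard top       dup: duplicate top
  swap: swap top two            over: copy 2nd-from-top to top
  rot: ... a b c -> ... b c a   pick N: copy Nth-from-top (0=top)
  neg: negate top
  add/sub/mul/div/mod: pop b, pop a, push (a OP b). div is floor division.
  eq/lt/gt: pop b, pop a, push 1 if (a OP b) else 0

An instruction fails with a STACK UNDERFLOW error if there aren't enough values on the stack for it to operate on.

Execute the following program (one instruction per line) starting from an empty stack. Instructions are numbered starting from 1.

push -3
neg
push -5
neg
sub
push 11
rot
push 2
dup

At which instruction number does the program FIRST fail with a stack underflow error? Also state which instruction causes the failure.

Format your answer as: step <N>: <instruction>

Step 1 ('push -3'): stack = [-3], depth = 1
Step 2 ('neg'): stack = [3], depth = 1
Step 3 ('push -5'): stack = [3, -5], depth = 2
Step 4 ('neg'): stack = [3, 5], depth = 2
Step 5 ('sub'): stack = [-2], depth = 1
Step 6 ('push 11'): stack = [-2, 11], depth = 2
Step 7 ('rot'): needs 3 value(s) but depth is 2 — STACK UNDERFLOW

Answer: step 7: rot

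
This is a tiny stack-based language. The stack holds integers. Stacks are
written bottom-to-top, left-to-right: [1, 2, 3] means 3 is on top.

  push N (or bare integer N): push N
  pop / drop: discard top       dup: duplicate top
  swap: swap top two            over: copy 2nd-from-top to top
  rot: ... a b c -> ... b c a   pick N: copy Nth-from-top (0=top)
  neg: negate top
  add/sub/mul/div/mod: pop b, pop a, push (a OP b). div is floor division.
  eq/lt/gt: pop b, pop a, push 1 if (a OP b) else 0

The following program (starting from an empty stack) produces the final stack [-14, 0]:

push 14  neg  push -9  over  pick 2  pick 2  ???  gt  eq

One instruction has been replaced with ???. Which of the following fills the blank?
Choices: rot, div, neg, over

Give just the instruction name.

Stack before ???: [-14, -9, -14, -14, -9]
Stack after ???:  [-14, -9, -14, 1]
Checking each choice:
  rot: produces [-14, -9, 0]
  div: MATCH
  neg: produces [-14, -9, 0]
  over: produces [-14, -9, -14, 0]


Answer: div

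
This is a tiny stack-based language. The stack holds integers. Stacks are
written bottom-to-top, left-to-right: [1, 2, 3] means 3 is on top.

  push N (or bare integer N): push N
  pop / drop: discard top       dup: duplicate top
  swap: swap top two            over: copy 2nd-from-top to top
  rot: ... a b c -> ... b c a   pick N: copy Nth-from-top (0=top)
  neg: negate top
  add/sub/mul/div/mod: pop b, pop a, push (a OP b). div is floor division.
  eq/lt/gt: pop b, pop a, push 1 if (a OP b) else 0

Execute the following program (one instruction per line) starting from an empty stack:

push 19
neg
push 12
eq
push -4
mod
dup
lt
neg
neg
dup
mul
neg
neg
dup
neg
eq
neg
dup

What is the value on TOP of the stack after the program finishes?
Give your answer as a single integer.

Answer: -1

Derivation:
After 'push 19': [19]
After 'neg': [-19]
After 'push 12': [-19, 12]
After 'eq': [0]
After 'push -4': [0, -4]
After 'mod': [0]
After 'dup': [0, 0]
After 'lt': [0]
After 'neg': [0]
After 'neg': [0]
After 'dup': [0, 0]
After 'mul': [0]
After 'neg': [0]
After 'neg': [0]
After 'dup': [0, 0]
After 'neg': [0, 0]
After 'eq': [1]
After 'neg': [-1]
After 'dup': [-1, -1]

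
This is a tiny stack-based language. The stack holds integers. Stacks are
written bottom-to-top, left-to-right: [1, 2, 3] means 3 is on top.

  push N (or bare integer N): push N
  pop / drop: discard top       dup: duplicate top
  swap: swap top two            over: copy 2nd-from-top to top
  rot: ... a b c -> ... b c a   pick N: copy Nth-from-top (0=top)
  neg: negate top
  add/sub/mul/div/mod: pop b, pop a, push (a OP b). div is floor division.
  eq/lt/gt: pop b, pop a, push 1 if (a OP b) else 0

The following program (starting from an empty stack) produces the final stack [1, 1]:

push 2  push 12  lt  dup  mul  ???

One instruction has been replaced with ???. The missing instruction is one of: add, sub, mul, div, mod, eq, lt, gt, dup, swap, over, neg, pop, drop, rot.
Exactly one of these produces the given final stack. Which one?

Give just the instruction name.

Stack before ???: [1]
Stack after ???:  [1, 1]
The instruction that transforms [1] -> [1, 1] is: dup

Answer: dup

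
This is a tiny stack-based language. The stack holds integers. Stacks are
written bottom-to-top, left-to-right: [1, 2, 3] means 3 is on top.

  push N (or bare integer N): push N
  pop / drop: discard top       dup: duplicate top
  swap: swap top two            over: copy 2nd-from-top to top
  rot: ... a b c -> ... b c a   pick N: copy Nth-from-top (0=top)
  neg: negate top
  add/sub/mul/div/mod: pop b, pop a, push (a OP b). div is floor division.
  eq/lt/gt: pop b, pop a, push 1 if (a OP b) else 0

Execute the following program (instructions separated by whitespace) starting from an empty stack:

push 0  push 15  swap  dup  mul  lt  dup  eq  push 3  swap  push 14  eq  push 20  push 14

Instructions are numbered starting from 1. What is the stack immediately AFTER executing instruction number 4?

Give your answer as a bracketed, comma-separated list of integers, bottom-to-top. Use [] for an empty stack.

Step 1 ('push 0'): [0]
Step 2 ('push 15'): [0, 15]
Step 3 ('swap'): [15, 0]
Step 4 ('dup'): [15, 0, 0]

Answer: [15, 0, 0]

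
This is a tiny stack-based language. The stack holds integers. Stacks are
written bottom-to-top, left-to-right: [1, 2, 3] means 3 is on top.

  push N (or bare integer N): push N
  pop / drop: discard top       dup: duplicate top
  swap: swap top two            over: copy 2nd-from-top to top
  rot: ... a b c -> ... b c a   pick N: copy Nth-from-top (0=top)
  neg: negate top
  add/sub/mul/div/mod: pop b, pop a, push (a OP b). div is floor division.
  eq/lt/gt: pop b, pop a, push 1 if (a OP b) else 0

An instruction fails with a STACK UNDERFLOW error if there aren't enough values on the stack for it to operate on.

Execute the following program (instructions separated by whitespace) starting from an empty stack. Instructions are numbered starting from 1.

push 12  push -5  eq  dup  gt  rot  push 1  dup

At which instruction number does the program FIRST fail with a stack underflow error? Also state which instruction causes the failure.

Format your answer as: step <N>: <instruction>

Step 1 ('push 12'): stack = [12], depth = 1
Step 2 ('push -5'): stack = [12, -5], depth = 2
Step 3 ('eq'): stack = [0], depth = 1
Step 4 ('dup'): stack = [0, 0], depth = 2
Step 5 ('gt'): stack = [0], depth = 1
Step 6 ('rot'): needs 3 value(s) but depth is 1 — STACK UNDERFLOW

Answer: step 6: rot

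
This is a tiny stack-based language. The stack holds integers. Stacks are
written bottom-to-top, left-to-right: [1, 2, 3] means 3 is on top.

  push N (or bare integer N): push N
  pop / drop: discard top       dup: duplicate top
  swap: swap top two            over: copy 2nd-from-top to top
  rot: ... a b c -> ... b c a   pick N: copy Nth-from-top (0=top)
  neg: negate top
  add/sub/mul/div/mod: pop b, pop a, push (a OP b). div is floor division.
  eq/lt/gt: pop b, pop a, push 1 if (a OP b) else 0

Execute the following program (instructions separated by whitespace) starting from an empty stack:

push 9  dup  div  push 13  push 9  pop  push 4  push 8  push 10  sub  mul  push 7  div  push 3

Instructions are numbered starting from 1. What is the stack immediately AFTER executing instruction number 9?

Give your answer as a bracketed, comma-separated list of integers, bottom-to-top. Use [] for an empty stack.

Answer: [1, 13, 4, 8, 10]

Derivation:
Step 1 ('push 9'): [9]
Step 2 ('dup'): [9, 9]
Step 3 ('div'): [1]
Step 4 ('push 13'): [1, 13]
Step 5 ('push 9'): [1, 13, 9]
Step 6 ('pop'): [1, 13]
Step 7 ('push 4'): [1, 13, 4]
Step 8 ('push 8'): [1, 13, 4, 8]
Step 9 ('push 10'): [1, 13, 4, 8, 10]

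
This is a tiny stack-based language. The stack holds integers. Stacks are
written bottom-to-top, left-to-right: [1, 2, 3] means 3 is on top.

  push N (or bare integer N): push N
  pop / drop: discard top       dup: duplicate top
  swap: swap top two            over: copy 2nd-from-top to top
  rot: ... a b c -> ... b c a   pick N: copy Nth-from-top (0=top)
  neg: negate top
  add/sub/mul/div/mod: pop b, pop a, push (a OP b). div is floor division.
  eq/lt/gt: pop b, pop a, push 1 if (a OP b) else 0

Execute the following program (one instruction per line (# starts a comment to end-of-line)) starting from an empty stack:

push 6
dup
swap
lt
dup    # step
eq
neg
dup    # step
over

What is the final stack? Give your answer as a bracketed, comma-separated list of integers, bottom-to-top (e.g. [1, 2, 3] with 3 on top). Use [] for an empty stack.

Answer: [-1, -1, -1]

Derivation:
After 'push 6': [6]
After 'dup': [6, 6]
After 'swap': [6, 6]
After 'lt': [0]
After 'dup': [0, 0]
After 'eq': [1]
After 'neg': [-1]
After 'dup': [-1, -1]
After 'over': [-1, -1, -1]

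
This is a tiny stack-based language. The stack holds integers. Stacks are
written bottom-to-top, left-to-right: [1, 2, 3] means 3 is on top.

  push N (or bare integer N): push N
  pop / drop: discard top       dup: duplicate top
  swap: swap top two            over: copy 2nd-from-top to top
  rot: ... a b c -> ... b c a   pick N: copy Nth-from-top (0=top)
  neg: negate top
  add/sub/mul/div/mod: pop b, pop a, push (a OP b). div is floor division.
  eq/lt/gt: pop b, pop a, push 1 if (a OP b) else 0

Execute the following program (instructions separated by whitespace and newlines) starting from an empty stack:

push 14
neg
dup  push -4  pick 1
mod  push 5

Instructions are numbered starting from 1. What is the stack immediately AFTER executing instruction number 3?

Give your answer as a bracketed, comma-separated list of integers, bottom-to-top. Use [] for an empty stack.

Answer: [-14, -14]

Derivation:
Step 1 ('push 14'): [14]
Step 2 ('neg'): [-14]
Step 3 ('dup'): [-14, -14]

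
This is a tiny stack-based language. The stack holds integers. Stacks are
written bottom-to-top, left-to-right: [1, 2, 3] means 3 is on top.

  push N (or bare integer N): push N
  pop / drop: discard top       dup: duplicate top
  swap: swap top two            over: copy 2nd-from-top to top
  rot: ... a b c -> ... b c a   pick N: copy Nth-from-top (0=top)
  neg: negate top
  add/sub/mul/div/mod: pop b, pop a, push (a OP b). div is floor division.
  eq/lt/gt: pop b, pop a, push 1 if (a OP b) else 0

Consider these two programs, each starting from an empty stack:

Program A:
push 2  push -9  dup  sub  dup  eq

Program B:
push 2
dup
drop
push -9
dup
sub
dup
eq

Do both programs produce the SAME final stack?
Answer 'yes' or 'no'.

Program A trace:
  After 'push 2': [2]
  After 'push -9': [2, -9]
  After 'dup': [2, -9, -9]
  After 'sub': [2, 0]
  After 'dup': [2, 0, 0]
  After 'eq': [2, 1]
Program A final stack: [2, 1]

Program B trace:
  After 'push 2': [2]
  After 'dup': [2, 2]
  After 'drop': [2]
  After 'push -9': [2, -9]
  After 'dup': [2, -9, -9]
  After 'sub': [2, 0]
  After 'dup': [2, 0, 0]
  After 'eq': [2, 1]
Program B final stack: [2, 1]
Same: yes

Answer: yes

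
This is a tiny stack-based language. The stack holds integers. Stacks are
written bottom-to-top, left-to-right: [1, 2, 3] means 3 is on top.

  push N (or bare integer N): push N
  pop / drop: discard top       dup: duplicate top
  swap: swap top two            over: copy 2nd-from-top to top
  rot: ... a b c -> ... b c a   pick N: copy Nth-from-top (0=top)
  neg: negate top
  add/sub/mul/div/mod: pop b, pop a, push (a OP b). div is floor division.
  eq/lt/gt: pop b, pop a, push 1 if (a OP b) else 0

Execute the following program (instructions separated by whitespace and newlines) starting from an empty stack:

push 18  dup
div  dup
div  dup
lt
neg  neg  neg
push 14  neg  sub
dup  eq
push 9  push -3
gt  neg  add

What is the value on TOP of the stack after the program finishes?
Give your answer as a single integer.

Answer: 0

Derivation:
After 'push 18': [18]
After 'dup': [18, 18]
After 'div': [1]
After 'dup': [1, 1]
After 'div': [1]
After 'dup': [1, 1]
After 'lt': [0]
After 'neg': [0]
After 'neg': [0]
After 'neg': [0]
After 'push 14': [0, 14]
After 'neg': [0, -14]
After 'sub': [14]
After 'dup': [14, 14]
After 'eq': [1]
After 'push 9': [1, 9]
After 'push -3': [1, 9, -3]
After 'gt': [1, 1]
After 'neg': [1, -1]
After 'add': [0]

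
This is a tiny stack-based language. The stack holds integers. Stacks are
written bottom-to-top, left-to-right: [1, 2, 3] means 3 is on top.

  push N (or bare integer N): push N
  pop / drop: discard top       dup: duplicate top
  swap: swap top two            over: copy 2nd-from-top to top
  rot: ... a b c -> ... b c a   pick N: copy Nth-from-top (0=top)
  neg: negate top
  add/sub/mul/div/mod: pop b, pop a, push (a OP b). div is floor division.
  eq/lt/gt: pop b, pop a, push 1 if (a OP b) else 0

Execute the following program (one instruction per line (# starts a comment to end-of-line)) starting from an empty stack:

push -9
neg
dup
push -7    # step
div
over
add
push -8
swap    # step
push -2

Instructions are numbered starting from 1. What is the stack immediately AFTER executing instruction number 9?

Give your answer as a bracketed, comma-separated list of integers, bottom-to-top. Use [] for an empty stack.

Answer: [9, -8, 7]

Derivation:
Step 1 ('push -9'): [-9]
Step 2 ('neg'): [9]
Step 3 ('dup'): [9, 9]
Step 4 ('push -7'): [9, 9, -7]
Step 5 ('div'): [9, -2]
Step 6 ('over'): [9, -2, 9]
Step 7 ('add'): [9, 7]
Step 8 ('push -8'): [9, 7, -8]
Step 9 ('swap'): [9, -8, 7]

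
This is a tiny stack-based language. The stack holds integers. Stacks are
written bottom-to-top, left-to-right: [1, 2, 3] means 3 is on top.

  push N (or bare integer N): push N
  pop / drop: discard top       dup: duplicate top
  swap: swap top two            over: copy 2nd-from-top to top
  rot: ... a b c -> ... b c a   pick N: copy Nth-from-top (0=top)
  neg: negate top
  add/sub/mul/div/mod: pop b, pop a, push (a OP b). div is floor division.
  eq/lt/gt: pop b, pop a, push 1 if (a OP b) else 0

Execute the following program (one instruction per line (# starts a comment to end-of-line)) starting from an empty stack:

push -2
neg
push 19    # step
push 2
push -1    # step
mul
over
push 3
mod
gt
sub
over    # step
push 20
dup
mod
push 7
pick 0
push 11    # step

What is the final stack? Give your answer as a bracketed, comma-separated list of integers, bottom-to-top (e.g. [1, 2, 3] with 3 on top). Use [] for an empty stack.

Answer: [2, 19, 2, 0, 7, 7, 11]

Derivation:
After 'push -2': [-2]
After 'neg': [2]
After 'push 19': [2, 19]
After 'push 2': [2, 19, 2]
After 'push -1': [2, 19, 2, -1]
After 'mul': [2, 19, -2]
After 'over': [2, 19, -2, 19]
After 'push 3': [2, 19, -2, 19, 3]
After 'mod': [2, 19, -2, 1]
After 'gt': [2, 19, 0]
After 'sub': [2, 19]
After 'over': [2, 19, 2]
After 'push 20': [2, 19, 2, 20]
After 'dup': [2, 19, 2, 20, 20]
After 'mod': [2, 19, 2, 0]
After 'push 7': [2, 19, 2, 0, 7]
After 'pick 0': [2, 19, 2, 0, 7, 7]
After 'push 11': [2, 19, 2, 0, 7, 7, 11]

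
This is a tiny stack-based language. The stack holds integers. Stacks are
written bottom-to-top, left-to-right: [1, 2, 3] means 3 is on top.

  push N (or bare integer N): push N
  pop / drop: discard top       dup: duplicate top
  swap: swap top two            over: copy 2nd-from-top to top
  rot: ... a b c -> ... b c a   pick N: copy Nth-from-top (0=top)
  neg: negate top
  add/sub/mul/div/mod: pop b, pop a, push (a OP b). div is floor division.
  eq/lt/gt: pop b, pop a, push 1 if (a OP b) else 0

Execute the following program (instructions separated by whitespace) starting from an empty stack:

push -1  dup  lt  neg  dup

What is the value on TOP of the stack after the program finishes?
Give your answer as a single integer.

After 'push -1': [-1]
After 'dup': [-1, -1]
After 'lt': [0]
After 'neg': [0]
After 'dup': [0, 0]

Answer: 0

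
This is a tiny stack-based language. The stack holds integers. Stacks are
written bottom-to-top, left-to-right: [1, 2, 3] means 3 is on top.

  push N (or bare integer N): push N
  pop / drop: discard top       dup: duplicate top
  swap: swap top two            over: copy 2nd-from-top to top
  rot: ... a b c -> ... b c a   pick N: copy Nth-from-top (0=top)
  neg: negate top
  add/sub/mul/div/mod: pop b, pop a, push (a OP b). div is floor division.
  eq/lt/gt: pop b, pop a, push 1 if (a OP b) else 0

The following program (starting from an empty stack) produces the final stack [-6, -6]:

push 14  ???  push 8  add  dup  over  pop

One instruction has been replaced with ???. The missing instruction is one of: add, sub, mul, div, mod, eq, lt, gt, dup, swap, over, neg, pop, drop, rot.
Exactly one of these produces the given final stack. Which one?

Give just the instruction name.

Stack before ???: [14]
Stack after ???:  [-14]
The instruction that transforms [14] -> [-14] is: neg

Answer: neg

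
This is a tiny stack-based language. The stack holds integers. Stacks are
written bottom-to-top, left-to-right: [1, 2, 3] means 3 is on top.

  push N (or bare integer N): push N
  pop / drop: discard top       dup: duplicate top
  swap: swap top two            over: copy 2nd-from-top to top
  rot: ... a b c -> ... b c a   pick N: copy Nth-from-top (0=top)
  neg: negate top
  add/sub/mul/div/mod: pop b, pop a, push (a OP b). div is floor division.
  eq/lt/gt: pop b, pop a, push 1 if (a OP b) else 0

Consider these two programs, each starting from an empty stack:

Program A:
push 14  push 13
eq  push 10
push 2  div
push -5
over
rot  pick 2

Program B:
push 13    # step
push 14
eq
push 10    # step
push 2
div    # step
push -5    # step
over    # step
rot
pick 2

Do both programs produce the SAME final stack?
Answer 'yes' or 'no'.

Program A trace:
  After 'push 14': [14]
  After 'push 13': [14, 13]
  After 'eq': [0]
  After 'push 10': [0, 10]
  After 'push 2': [0, 10, 2]
  After 'div': [0, 5]
  After 'push -5': [0, 5, -5]
  After 'over': [0, 5, -5, 5]
  After 'rot': [0, -5, 5, 5]
  After 'pick 2': [0, -5, 5, 5, -5]
Program A final stack: [0, -5, 5, 5, -5]

Program B trace:
  After 'push 13': [13]
  After 'push 14': [13, 14]
  After 'eq': [0]
  After 'push 10': [0, 10]
  After 'push 2': [0, 10, 2]
  After 'div': [0, 5]
  After 'push -5': [0, 5, -5]
  After 'over': [0, 5, -5, 5]
  After 'rot': [0, -5, 5, 5]
  After 'pick 2': [0, -5, 5, 5, -5]
Program B final stack: [0, -5, 5, 5, -5]
Same: yes

Answer: yes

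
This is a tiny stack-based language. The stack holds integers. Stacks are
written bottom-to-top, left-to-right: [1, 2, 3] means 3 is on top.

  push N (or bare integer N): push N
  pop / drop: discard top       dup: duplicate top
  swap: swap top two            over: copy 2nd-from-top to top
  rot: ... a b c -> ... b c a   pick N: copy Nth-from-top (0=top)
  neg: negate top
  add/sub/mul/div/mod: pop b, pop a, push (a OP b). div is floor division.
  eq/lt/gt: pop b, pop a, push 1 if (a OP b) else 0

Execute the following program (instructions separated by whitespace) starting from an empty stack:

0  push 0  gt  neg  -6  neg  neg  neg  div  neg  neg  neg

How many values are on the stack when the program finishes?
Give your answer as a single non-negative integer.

After 'push 0': stack = [0] (depth 1)
After 'push 0': stack = [0, 0] (depth 2)
After 'gt': stack = [0] (depth 1)
After 'neg': stack = [0] (depth 1)
After 'push -6': stack = [0, -6] (depth 2)
After 'neg': stack = [0, 6] (depth 2)
After 'neg': stack = [0, -6] (depth 2)
After 'neg': stack = [0, 6] (depth 2)
After 'div': stack = [0] (depth 1)
After 'neg': stack = [0] (depth 1)
After 'neg': stack = [0] (depth 1)
After 'neg': stack = [0] (depth 1)

Answer: 1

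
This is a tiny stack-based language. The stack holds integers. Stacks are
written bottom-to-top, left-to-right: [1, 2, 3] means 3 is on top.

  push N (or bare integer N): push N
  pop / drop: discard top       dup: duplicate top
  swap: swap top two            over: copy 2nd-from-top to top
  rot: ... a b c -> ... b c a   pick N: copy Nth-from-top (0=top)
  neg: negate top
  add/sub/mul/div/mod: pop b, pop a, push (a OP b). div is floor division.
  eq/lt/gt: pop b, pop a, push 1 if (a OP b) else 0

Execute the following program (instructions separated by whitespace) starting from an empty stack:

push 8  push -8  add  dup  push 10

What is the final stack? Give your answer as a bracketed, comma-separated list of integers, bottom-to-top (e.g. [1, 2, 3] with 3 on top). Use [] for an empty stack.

After 'push 8': [8]
After 'push -8': [8, -8]
After 'add': [0]
After 'dup': [0, 0]
After 'push 10': [0, 0, 10]

Answer: [0, 0, 10]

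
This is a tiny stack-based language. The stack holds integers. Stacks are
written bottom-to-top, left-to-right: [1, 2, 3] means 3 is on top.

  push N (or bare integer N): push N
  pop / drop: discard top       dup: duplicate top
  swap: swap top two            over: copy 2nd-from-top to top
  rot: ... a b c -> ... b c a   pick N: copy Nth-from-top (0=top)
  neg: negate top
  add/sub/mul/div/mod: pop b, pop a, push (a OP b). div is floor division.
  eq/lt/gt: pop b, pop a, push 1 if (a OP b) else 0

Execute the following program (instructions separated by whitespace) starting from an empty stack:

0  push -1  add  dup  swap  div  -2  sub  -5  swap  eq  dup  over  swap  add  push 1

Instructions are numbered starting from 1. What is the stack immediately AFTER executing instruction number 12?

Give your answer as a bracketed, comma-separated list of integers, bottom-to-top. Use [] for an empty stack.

Answer: [0, 0]

Derivation:
Step 1 ('0'): [0]
Step 2 ('push -1'): [0, -1]
Step 3 ('add'): [-1]
Step 4 ('dup'): [-1, -1]
Step 5 ('swap'): [-1, -1]
Step 6 ('div'): [1]
Step 7 ('-2'): [1, -2]
Step 8 ('sub'): [3]
Step 9 ('-5'): [3, -5]
Step 10 ('swap'): [-5, 3]
Step 11 ('eq'): [0]
Step 12 ('dup'): [0, 0]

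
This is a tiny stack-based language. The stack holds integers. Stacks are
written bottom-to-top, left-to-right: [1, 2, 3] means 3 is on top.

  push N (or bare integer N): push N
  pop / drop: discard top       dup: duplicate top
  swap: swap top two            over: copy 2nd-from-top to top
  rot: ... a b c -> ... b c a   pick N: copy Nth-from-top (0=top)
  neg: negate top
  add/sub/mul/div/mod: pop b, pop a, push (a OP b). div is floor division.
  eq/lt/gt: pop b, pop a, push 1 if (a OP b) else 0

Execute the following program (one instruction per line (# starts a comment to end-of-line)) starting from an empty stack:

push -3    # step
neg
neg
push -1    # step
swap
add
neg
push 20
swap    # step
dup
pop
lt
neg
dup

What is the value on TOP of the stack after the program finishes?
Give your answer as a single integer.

Answer: 0

Derivation:
After 'push -3': [-3]
After 'neg': [3]
After 'neg': [-3]
After 'push -1': [-3, -1]
After 'swap': [-1, -3]
After 'add': [-4]
After 'neg': [4]
After 'push 20': [4, 20]
After 'swap': [20, 4]
After 'dup': [20, 4, 4]
After 'pop': [20, 4]
After 'lt': [0]
After 'neg': [0]
After 'dup': [0, 0]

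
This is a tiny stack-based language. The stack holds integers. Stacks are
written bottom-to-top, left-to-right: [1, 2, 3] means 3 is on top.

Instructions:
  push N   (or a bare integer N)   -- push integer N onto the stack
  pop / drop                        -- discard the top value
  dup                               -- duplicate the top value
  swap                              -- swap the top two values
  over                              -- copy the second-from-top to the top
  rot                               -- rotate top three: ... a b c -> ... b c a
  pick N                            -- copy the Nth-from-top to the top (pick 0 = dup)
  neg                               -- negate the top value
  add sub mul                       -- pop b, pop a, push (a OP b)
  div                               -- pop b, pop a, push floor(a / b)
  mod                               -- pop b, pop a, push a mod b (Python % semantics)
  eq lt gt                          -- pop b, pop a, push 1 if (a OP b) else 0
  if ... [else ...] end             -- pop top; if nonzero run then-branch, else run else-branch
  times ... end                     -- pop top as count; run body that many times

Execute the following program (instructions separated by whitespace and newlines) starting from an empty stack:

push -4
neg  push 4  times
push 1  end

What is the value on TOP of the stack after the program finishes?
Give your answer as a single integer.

Answer: 1

Derivation:
After 'push -4': [-4]
After 'neg': [4]
After 'push 4': [4, 4]
After 'times': [4]
After 'push 1': [4, 1]
After 'push 1': [4, 1, 1]
After 'push 1': [4, 1, 1, 1]
After 'push 1': [4, 1, 1, 1, 1]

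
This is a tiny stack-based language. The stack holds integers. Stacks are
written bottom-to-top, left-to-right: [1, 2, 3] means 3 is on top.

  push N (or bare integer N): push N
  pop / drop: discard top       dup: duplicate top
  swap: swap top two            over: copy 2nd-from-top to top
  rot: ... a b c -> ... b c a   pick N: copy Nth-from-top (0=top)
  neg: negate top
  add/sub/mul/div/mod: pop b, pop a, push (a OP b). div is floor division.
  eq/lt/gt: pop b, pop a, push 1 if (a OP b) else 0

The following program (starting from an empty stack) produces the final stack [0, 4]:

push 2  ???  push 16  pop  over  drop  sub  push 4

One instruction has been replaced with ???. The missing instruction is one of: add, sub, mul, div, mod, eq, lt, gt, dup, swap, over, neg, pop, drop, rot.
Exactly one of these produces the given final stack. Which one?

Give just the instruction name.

Answer: dup

Derivation:
Stack before ???: [2]
Stack after ???:  [2, 2]
The instruction that transforms [2] -> [2, 2] is: dup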